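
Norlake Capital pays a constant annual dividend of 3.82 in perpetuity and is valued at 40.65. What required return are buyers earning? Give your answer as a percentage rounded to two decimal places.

P = C/r ⇒ r = C/P = 3.82/40.65 = 0.093973

9.40%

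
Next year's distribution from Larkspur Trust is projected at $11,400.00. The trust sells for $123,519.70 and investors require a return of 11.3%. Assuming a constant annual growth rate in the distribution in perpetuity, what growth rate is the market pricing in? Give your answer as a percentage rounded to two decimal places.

P = D₁/(r−g) ⇒ g = r − D₁/P = 0.113 − $11,400.00/$123,519.70 = 0.020707

2.07%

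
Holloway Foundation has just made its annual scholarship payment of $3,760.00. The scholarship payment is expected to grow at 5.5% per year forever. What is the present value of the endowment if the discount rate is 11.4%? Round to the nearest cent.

$67233.90

D₁ = D₀ × (1 + g) = $3,760.00 × 1.055 = $3,966.8000
Growing perpetuity: P = D₁ / (r − g) = $3,966.8000 / (0.114 − 0.055) = $67,233.90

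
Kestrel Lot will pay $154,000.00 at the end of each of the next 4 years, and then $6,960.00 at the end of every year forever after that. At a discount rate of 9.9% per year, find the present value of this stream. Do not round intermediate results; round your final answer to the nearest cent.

$537410.80

PV of 4-year annuity: $154,000.00 × [1 − (1+0.099)^−4] / 0.099 = 489217.87339
Perpetuity value at year 4: $6,960.00 / 0.099 = 70303.03030
PV of perpetuity: 70303.03030 / (1+0.099)^4 = 48192.92382
Total PV = 489217.87339 + 48192.92382 = 537410.79721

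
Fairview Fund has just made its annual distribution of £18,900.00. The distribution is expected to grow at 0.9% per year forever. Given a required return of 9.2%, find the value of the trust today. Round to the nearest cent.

£229760.24

D₁ = D₀ × (1 + g) = £18,900.00 × 1.009 = £19,070.1000
Growing perpetuity: P = D₁ / (r − g) = £19,070.1000 / (0.092 − 0.009) = £229,760.24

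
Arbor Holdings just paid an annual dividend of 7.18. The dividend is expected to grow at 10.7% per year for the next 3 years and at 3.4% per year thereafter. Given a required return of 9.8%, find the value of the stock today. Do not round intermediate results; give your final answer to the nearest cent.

140.77

D_1 = 7.94826
D_2 = 8.79872
D_3 = 9.74019
Terminal value at year 3: TV = D_3×(1+g_2)/(r−g_2) = 10.07135/0.064 = 157.36490
P_0 = D_1/(1+r)^1 + D_2/(1+r)^2 + D_3/(1+r)^3 + TV/(1+r)^3
    = 7.23885 + 7.29819 + 7.35801 + 118.87783 = 140.77287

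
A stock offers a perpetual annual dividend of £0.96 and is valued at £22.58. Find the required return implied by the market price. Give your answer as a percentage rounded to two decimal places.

4.25%

P = C/r ⇒ r = C/P = £0.96/£22.58 = 0.042516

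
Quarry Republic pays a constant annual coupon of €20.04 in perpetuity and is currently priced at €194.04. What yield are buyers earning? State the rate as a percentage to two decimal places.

10.33%

P = C/r ⇒ r = C/P = €20.04/€194.04 = 0.103278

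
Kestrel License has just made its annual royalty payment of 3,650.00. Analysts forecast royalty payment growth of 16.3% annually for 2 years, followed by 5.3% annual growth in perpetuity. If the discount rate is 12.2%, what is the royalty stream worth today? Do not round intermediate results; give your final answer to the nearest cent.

67552.49

D_1 = 4244.95000
D_2 = 4936.87685
Terminal value at year 2: TV = D_2×(1+g_2)/(r−g_2) = 5198.53132/0.069 = 75341.03367
P_0 = D_1/(1+r)^1 + D_2/(1+r)^2 + TV/(1+r)^2
    = 3783.37790 + 3921.62967 + 59847.47893 = 67552.48650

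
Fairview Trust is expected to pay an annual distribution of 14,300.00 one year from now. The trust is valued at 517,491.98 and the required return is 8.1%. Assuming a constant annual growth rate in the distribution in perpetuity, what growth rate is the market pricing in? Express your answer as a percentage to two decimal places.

P = D₁/(r−g) ⇒ g = r − D₁/P = 0.081 − 14,300.00/517,491.98 = 0.053367

5.34%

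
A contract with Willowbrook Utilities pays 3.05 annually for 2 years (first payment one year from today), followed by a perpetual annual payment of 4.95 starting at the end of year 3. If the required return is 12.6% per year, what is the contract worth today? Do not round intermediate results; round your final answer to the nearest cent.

36.10

PV of 2-year annuity: 3.05 × [1 − (1+0.126)^−2] / 0.126 = 5.11430
Perpetuity value at year 2: 4.95 / 0.126 = 39.28571
PV of perpetuity: 39.28571 / (1+0.126)^2 = 30.98545
Total PV = 5.11430 + 30.98545 = 36.09976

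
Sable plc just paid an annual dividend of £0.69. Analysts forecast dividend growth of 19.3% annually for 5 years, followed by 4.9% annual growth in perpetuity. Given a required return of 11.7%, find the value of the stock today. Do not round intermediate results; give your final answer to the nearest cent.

£19.01

D_1 = 0.82317
D_2 = 0.98204
D_3 = 1.17158
D_4 = 1.39769
D_5 = 1.66744
Terminal value at year 5: TV = D_5×(1+g_2)/(r−g_2) = 1.74915/0.068 = 25.72278
P_0 = D_1/(1+r)^1 + D_2/(1+r)^2 + D_3/(1+r)^3 + D_4/(1+r)^4 + D_5/(1+r)^5 + TV/(1+r)^5
    = 0.73695 + 0.78709 + 0.84064 + 0.89784 + 0.95893 + 14.79286 = 19.01430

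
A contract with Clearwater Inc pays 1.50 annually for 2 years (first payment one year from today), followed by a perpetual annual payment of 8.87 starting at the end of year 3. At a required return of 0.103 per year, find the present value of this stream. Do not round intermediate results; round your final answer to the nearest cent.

73.38

PV of 2-year annuity: 1.50 × [1 − (1+0.103)^−2] / 0.103 = 2.59286
Perpetuity value at year 2: 8.87 / 0.103 = 86.11650
PV of perpetuity: 86.11650 / (1+0.103)^2 = 70.78404
Total PV = 2.59286 + 70.78404 = 73.37691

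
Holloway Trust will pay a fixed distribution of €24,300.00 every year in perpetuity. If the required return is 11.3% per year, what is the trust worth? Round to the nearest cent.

€215044.25

Level perpetuity: PV = C / r = €24,300.00 / 0.113 = €215,044.25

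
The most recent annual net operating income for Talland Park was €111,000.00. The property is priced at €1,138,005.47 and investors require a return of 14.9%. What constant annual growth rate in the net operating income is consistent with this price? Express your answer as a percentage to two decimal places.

P = D₀(1+g)/(r−g) ⇒ P(r−g) = D₀(1+g) ⇒ g(P+D₀) = P·r − D₀
g = (P·r − D₀)/(P + D₀) = (€1,138,005.47×0.149 − €111,000.00) / (€1,138,005.47 + €111,000.00) = 0.046888

4.69%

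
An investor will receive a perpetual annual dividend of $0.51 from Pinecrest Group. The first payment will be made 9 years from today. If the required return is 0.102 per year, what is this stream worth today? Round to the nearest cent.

$2.30

Value at end of year 8: C / r = $0.51 / 0.102 = $5.0000
Discount to today: PV = $5.0000 / (1 + 0.102)^8 = $5.0000 / 2.174967 = $2.30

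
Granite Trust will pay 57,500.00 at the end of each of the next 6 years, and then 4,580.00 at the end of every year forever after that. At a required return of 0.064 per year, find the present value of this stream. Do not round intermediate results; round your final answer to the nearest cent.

328548.74

PV of 6-year annuity: 57,500.00 × [1 − (1+0.064)^−6] / 0.064 = 279227.29820
Perpetuity value at year 6: 4,580.00 / 0.064 = 71562.50000
PV of perpetuity: 71562.50000 / (1+0.064)^6 = 49321.43868
Total PV = 279227.29820 + 49321.43868 = 328548.73689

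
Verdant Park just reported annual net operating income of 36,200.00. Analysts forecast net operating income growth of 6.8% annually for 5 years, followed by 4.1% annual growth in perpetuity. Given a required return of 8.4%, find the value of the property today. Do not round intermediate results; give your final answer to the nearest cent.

D_1 = 38661.60000
D_2 = 41290.58880
D_3 = 44098.34884
D_4 = 47097.03656
D_5 = 50299.63505
Terminal value at year 5: TV = D_5×(1+g_2)/(r−g_2) = 52361.92008/0.043 = 1217719.07168
P_0 = D_1/(1+r)^1 + D_2/(1+r)^2 + D_3/(1+r)^3 + D_4/(1+r)^4 + D_5/(1+r)^5 + TV/(1+r)^5
    = 35665.68266 + 35139.25192 + 34620.59137 + 34109.58633 + 33606.12380 + 813580.81116 = 986722.04724

986722.05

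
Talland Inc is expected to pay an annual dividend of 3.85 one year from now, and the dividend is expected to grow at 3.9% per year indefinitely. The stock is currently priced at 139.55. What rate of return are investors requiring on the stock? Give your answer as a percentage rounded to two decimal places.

6.66%

P = D₁/(r − g) ⇒ r = D₁/P + g = 3.8500/139.55 + 0.039 = 0.027589 + 0.039 = 0.066589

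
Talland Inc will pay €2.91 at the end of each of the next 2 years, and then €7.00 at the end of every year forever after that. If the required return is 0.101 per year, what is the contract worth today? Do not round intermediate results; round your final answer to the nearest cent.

€62.22

PV of 2-year annuity: €2.91 × [1 − (1+0.101)^−2] / 0.101 = 5.04364
Perpetuity value at year 2: €7.00 / 0.101 = 69.30693
PV of perpetuity: 69.30693 / (1+0.101)^2 = 57.17445
Total PV = 5.04364 + 57.17445 = 62.21810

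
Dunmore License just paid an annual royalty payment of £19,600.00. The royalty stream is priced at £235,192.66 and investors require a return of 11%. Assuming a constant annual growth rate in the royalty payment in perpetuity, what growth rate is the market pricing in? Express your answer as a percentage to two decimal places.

2.46%

P = D₀(1+g)/(r−g) ⇒ P(r−g) = D₀(1+g) ⇒ g(P+D₀) = P·r − D₀
g = (P·r − D₀)/(P + D₀) = (£235,192.66×0.11 − £19,600.00) / (£235,192.66 + £19,600.00) = 0.024613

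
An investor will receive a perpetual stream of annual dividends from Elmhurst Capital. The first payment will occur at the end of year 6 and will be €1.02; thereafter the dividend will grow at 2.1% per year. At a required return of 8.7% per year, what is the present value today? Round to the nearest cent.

€10.18

Value at end of year 5: C₁ / (r − g) = €1.02 / (0.087 − 0.021) = €15.4545
Discount to today: PV = €15.4545 / (1 + 0.087)^5 = €15.4545 / 1.517566 = €10.18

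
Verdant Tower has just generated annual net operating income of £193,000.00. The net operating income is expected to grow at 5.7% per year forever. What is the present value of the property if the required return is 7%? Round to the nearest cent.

£15692384.62

D₁ = D₀ × (1 + g) = £193,000.00 × 1.057 = £204,001.0000
Growing perpetuity: P = D₁ / (r − g) = £204,001.0000 / (0.07 − 0.057) = £15,692,384.62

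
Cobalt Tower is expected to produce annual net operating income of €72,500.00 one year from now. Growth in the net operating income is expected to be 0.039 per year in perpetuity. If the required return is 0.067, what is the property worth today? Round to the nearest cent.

€2589285.71

Growing perpetuity: P = D₁ / (r − g) = €72,500.0000 / (0.067 − 0.039) = €2,589,285.71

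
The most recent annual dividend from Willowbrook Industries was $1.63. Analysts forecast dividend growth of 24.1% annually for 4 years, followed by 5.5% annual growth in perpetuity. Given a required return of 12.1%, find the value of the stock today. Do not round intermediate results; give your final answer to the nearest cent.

D_1 = 2.02283
D_2 = 2.51033
D_3 = 3.11532
D_4 = 3.86611
Terminal value at year 4: TV = D_4×(1+g_2)/(r−g_2) = 4.07875/0.066 = 61.79926
P_0 = D_1/(1+r)^1 + D_2/(1+r)^2 + D_3/(1+r)^3 + D_4/(1+r)^4 + TV/(1+r)^4
    = 1.80449 + 1.99765 + 2.21150 + 2.44823 + 39.13459 = 47.59646

$47.60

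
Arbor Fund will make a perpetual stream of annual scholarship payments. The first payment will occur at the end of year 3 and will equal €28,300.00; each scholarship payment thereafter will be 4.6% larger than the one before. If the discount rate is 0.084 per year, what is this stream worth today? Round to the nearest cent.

€633788.38

Value at end of year 2: C₁ / (r − g) = €28,300.00 / (0.084 − 0.046) = €744,736.8421
Discount to today: PV = €744,736.8421 / (1 + 0.084)^2 = €744,736.8421 / 1.175056 = €633,788.38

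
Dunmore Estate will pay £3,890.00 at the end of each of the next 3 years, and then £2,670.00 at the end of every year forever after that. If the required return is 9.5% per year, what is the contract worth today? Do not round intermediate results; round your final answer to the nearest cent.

PV of 3-year annuity: £3,890.00 × [1 − (1+0.095)^−3] / 0.095 = 9759.64756
Perpetuity value at year 3: £2,670.00 / 0.095 = 28105.26316
PV of perpetuity: 28105.26316 / (1+0.095)^3 = 21406.48193
Total PV = 9759.64756 + 21406.48193 = 31166.12949

£31166.13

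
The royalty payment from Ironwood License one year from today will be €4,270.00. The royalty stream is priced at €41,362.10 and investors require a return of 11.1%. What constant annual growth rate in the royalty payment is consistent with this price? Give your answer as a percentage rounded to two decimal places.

0.78%

P = D₁/(r−g) ⇒ g = r − D₁/P = 0.111 − €4,270.00/€41,362.10 = 0.007765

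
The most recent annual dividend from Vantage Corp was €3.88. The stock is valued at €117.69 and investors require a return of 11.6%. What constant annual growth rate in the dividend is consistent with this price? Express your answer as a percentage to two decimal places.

P = D₀(1+g)/(r−g) ⇒ P(r−g) = D₀(1+g) ⇒ g(P+D₀) = P·r − D₀
g = (P·r − D₀)/(P + D₀) = (€117.69×0.116 − €3.88) / (€117.69 + €3.88) = 0.080382

8.04%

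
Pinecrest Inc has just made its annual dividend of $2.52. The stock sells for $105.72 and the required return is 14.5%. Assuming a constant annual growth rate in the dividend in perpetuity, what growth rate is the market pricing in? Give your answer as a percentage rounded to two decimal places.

P = D₀(1+g)/(r−g) ⇒ P(r−g) = D₀(1+g) ⇒ g(P+D₀) = P·r − D₀
g = (P·r − D₀)/(P + D₀) = ($105.72×0.145 − $2.52) / ($105.72 + $2.52) = 0.118343

11.83%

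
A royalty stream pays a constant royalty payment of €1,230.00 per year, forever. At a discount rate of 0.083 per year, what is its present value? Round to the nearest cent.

€14819.28

Level perpetuity: PV = C / r = €1,230.00 / 0.083 = €14,819.28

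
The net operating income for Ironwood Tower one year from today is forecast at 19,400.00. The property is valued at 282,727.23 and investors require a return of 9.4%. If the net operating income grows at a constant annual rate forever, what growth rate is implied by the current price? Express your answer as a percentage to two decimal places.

2.54%

P = D₁/(r−g) ⇒ g = r − D₁/P = 0.094 − 19,400.00/282,727.23 = 0.025383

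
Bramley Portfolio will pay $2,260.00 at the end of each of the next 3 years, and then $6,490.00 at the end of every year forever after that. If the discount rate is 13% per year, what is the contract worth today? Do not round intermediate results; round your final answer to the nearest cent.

$39935.40

PV of 3-year annuity: $2,260.00 × [1 − (1+0.13)^−3] / 0.13 = 5336.20487
Perpetuity value at year 3: $6,490.00 / 0.13 = 49923.07692
PV of perpetuity: 49923.07692 / (1+0.13)^3 = 34599.19656
Total PV = 5336.20487 + 34599.19656 = 39935.40143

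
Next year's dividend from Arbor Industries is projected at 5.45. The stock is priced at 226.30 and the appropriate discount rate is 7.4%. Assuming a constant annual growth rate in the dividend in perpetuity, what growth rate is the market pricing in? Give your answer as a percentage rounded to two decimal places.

4.99%

P = D₁/(r−g) ⇒ g = r − D₁/P = 0.074 − 5.45/226.30 = 0.049917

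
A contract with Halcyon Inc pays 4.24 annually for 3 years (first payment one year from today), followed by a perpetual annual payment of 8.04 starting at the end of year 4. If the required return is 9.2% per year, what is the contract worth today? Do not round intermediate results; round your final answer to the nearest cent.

77.81

PV of 3-year annuity: 4.24 × [1 − (1+0.092)^−3] / 0.092 = 10.69455
Perpetuity value at year 3: 8.04 / 0.092 = 87.39130
PV of perpetuity: 87.39130 / (1+0.092)^3 = 67.11202
Total PV = 10.69455 + 67.11202 = 77.80657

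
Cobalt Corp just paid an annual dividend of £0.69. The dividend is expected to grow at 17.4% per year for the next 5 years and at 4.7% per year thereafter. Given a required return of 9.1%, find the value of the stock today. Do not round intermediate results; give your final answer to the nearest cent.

£28.01

D_1 = 0.81006
D_2 = 0.95101
D_3 = 1.11649
D_4 = 1.31075
D_5 = 1.53883
Terminal value at year 5: TV = D_5×(1+g_2)/(r−g_2) = 1.61115/0.044 = 36.61707
P_0 = D_1/(1+r)^1 + D_2/(1+r)^2 + D_3/(1+r)^3 + D_4/(1+r)^4 + D_5/(1+r)^5 + TV/(1+r)^5
    = 0.74249 + 0.79898 + 0.85976 + 0.92517 + 0.99556 + 23.68971 = 28.01168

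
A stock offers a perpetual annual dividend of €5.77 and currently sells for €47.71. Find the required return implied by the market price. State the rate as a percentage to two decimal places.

P = C/r ⇒ r = C/P = €5.77/€47.71 = 0.120939

12.09%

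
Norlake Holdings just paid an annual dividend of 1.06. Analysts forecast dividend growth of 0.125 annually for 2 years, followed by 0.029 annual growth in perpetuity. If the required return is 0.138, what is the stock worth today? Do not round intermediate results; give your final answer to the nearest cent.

D_1 = 1.19250
D_2 = 1.34156
Terminal value at year 2: TV = D_2×(1+g_2)/(r−g_2) = 1.38047/0.109 = 12.66484
P_0 = D_1/(1+r)^1 + D_2/(1+r)^2 + TV/(1+r)^2
    = 1.04789 + 1.03592 + 9.77947 = 11.86328

11.86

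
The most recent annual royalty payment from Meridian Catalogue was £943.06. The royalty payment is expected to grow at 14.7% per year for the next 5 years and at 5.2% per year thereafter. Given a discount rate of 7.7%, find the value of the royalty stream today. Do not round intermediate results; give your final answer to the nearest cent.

D_1 = 1081.68982
D_2 = 1240.69822
D_3 = 1423.08086
D_4 = 1632.27375
D_5 = 1872.21799
Terminal value at year 5: TV = D_5×(1+g_2)/(r−g_2) = 1969.57333/0.025 = 78782.93303
P_0 = D_1/(1+r)^1 + D_2/(1+r)^2 + D_3/(1+r)^3 + D_4/(1+r)^4 + D_5/(1+r)^5 + TV/(1+r)^5
    = 1004.35452 + 1069.63290 + 1139.15408 + 1213.19380 + 1292.04577 + 54369.28588 = 60087.66695

£60087.67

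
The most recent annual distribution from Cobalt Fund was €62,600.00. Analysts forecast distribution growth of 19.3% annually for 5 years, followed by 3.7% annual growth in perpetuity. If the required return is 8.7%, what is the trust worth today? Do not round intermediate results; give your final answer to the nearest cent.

D_1 = 74681.80000
D_2 = 89095.38740
D_3 = 106290.79717
D_4 = 126804.92102
D_5 = 151278.27078
Terminal value at year 5: TV = D_5×(1+g_2)/(r−g_2) = 156875.56680/0.05 = 3137511.33595
P_0 = D_1/(1+r)^1 + D_2/(1+r)^2 + D_3/(1+r)^3 + D_4/(1+r)^4 + D_5/(1+r)^5 + TV/(1+r)^5
    = 68704.50782 + 75404.30343 + 82757.43698 + 90827.61942 + 99684.77458 + 2067462.22483 = 2484840.86706

€2484840.87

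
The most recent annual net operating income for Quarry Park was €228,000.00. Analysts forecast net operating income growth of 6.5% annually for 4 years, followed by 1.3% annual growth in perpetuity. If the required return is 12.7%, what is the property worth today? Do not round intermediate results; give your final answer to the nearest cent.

€2408913.39

D_1 = 242820.00000
D_2 = 258603.30000
D_3 = 275412.51450
D_4 = 293314.32794
Terminal value at year 4: TV = D_4×(1+g_2)/(r−g_2) = 297127.41421/0.114 = 2606380.82637
P_0 = D_1/(1+r)^1 + D_2/(1+r)^2 + D_3/(1+r)^3 + D_4/(1+r)^4 + TV/(1+r)^4
    = 215456.96539 + 203603.96464 + 192403.03668 + 181818.30884 + 1615631.11277 = 2408913.38832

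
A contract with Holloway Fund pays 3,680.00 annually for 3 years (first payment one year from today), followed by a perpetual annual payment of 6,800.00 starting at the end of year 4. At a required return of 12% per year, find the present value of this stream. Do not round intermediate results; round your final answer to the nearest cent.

PV of 3-year annuity: 3,680.00 × [1 − (1+0.12)^−3] / 0.12 = 8838.73907
Perpetuity value at year 3: 6,800.00 / 0.12 = 56666.66667
PV of perpetuity: 56666.66667 / (1+0.12)^3 = 40334.21404
Total PV = 8838.73907 + 40334.21404 = 49172.95311

49172.95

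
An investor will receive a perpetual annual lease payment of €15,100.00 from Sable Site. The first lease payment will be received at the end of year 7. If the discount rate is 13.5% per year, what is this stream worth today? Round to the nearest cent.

€52320.03

Value at end of year 6: C / r = €15,100.00 / 0.135 = €111,851.8519
Discount to today: PV = €111,851.8519 / (1 + 0.135)^6 = €111,851.8519 / 2.137840 = €52,320.03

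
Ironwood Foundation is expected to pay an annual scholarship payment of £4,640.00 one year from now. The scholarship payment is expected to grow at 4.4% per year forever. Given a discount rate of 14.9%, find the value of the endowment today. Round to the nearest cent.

Growing perpetuity: P = D₁ / (r − g) = £4,640.0000 / (0.149 − 0.044) = £44,190.48

£44190.48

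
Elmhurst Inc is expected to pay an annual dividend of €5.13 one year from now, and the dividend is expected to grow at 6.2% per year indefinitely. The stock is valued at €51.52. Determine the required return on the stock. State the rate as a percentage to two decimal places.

16.16%

P = D₁/(r − g) ⇒ r = D₁/P + g = €5.1300/€51.52 + 0.062 = 0.099573 + 0.062 = 0.161573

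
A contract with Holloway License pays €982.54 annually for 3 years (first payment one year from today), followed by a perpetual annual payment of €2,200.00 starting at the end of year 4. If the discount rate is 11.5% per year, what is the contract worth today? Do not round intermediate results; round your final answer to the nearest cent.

PV of 3-year annuity: €982.54 × [1 − (1+0.115)^−3] / 0.115 = 2380.32045
Perpetuity value at year 3: €2,200.00 / 0.115 = 19130.43478
PV of perpetuity: 19130.43478 / (1+0.115)^3 = 13800.67213
Total PV = 2380.32045 + 13800.67213 = 16180.99258

€16180.99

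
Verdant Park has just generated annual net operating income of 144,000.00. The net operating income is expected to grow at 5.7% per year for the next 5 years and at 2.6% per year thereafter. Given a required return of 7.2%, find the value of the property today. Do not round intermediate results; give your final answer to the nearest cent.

3683653.31

D_1 = 152208.00000
D_2 = 160883.85600
D_3 = 170054.23579
D_4 = 179747.32723
D_5 = 189992.92488
Terminal value at year 5: TV = D_5×(1+g_2)/(r−g_2) = 194932.74093/0.046 = 4237668.28112
P_0 = D_1/(1+r)^1 + D_2/(1+r)^2 + D_3/(1+r)^3 + D_4/(1+r)^4 + D_5/(1+r)^5 + TV/(1+r)^5
    = 141985.07463 + 139998.34317 + 138039.41113 + 136107.88952 + 134203.39480 + 2993319.19701 = 3683653.31026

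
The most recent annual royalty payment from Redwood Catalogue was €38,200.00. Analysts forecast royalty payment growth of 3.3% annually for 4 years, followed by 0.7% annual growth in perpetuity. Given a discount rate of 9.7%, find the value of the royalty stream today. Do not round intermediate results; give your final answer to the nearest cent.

€467842.88

D_1 = 39460.60000
D_2 = 40762.79980
D_3 = 42107.97219
D_4 = 43497.53528
Terminal value at year 4: TV = D_4×(1+g_2)/(r−g_2) = 43802.01802/0.09 = 486689.08914
P_0 = D_1/(1+r)^1 + D_2/(1+r)^2 + D_3/(1+r)^3 + D_4/(1+r)^4 + TV/(1+r)^4
    = 35971.37648 + 33872.77293 + 31896.60386 + 30035.72634 + 336066.40467 = 467842.88428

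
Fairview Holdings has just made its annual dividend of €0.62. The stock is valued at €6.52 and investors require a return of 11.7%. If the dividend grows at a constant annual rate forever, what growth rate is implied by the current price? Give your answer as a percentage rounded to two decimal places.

2.00%

P = D₀(1+g)/(r−g) ⇒ P(r−g) = D₀(1+g) ⇒ g(P+D₀) = P·r − D₀
g = (P·r − D₀)/(P + D₀) = (€6.52×0.117 − €0.62) / (€6.52 + €0.62) = 0.020006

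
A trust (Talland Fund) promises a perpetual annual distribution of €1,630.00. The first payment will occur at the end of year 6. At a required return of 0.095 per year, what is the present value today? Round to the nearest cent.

Value at end of year 5: C / r = €1,630.00 / 0.095 = €17,157.8947
Discount to today: PV = €17,157.8947 / (1 + 0.095)^5 = €17,157.8947 / 1.574239 = €10,899.17

€10899.17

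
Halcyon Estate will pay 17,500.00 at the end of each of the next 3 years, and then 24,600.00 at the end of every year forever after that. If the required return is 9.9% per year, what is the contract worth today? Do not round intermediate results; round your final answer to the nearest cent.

230797.07

PV of 3-year annuity: 17,500.00 × [1 − (1+0.099)^−3] / 0.099 = 43596.64123
Perpetuity value at year 3: 24,600.00 / 0.099 = 248484.84848
PV of perpetuity: 248484.84848 / (1+0.099)^3 = 187200.42709
Total PV = 43596.64123 + 187200.42709 = 230797.06833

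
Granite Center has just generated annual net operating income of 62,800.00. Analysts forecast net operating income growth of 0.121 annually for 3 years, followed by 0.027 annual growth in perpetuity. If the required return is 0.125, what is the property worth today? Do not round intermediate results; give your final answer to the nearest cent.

838186.81

D_1 = 70398.80000
D_2 = 78917.05480
D_3 = 88466.01843
Terminal value at year 3: TV = D_3×(1+g_2)/(r−g_2) = 90854.60093/0.098 = 927087.76458
P_0 = D_1/(1+r)^1 + D_2/(1+r)^2 + D_3/(1+r)^3 + TV/(1+r)^3
    = 62576.71111 + 62354.21614 + 62132.51226 + 651123.36826 = 838186.80777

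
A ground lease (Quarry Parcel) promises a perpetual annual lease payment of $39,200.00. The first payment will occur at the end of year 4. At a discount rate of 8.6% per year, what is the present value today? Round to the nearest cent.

Value at end of year 3: C / r = $39,200.00 / 0.086 = $455,813.9535
Discount to today: PV = $455,813.9535 / (1 + 0.086)^3 = $455,813.9535 / 1.280824 = $355,875.54

$355875.54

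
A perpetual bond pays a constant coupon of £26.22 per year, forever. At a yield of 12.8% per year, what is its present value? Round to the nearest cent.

Level perpetuity: PV = C / r = £26.22 / 0.128 = £204.84

£204.84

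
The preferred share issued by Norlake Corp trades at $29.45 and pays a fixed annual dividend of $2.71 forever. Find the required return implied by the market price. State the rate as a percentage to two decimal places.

P = C/r ⇒ r = C/P = $2.71/$29.45 = 0.092020

9.20%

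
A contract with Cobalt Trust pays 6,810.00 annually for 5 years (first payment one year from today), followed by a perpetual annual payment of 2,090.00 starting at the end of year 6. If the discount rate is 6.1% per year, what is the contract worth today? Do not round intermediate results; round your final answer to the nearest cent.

54090.68

PV of 5-year annuity: 6,810.00 × [1 − (1+0.061)^−5] / 0.061 = 28608.32726
Perpetuity value at year 5: 2,090.00 / 0.061 = 34262.29508
PV of perpetuity: 34262.29508 / (1+0.061)^5 = 25482.35324
Total PV = 28608.32726 + 25482.35324 = 54090.68050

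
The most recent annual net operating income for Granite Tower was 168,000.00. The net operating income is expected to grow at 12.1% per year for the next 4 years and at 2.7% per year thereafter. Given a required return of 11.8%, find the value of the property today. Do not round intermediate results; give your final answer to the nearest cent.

2592952.85

D_1 = 188328.00000
D_2 = 211115.68800
D_3 = 236660.68625
D_4 = 265296.62928
Terminal value at year 4: TV = D_4×(1+g_2)/(r−g_2) = 272459.63827/0.091 = 2994061.95906
P_0 = D_1/(1+r)^1 + D_2/(1+r)^2 + D_3/(1+r)^3 + D_4/(1+r)^4 + TV/(1+r)^4
    = 168450.80501 + 168902.81969 + 169356.04729 + 169810.49107 + 1916432.68493 = 2592952.84799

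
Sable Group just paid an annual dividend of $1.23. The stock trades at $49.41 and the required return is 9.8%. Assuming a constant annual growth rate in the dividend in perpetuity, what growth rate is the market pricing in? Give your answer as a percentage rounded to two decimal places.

7.13%

P = D₀(1+g)/(r−g) ⇒ P(r−g) = D₀(1+g) ⇒ g(P+D₀) = P·r − D₀
g = (P·r − D₀)/(P + D₀) = ($49.41×0.098 − $1.23) / ($49.41 + $1.23) = 0.071331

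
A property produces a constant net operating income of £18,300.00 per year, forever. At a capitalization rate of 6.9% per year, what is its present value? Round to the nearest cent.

£265217.39

Level perpetuity: PV = C / r = £18,300.00 / 0.069 = £265,217.39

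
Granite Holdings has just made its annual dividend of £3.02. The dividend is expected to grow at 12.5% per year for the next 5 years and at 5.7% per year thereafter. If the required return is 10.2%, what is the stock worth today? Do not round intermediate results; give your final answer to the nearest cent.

D_1 = 3.39750
D_2 = 3.82219
D_3 = 4.29996
D_4 = 4.83746
D_5 = 5.44214
Terminal value at year 5: TV = D_5×(1+g_2)/(r−g_2) = 5.75234/0.045 = 127.82978
P_0 = D_1/(1+r)^1 + D_2/(1+r)^2 + D_3/(1+r)^3 + D_4/(1+r)^4 + D_5/(1+r)^5 + TV/(1+r)^5
    = 3.08303 + 3.14738 + 3.21307 + 3.28013 + 3.34859 + 78.65459 = 94.72678

£94.73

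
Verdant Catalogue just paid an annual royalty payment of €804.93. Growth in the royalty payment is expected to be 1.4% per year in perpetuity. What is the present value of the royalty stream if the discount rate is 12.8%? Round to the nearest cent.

€7159.64

D₁ = D₀ × (1 + g) = €804.93 × 1.014 = €816.1990
Growing perpetuity: P = D₁ / (r − g) = €816.1990 / (0.128 − 0.014) = €7,159.64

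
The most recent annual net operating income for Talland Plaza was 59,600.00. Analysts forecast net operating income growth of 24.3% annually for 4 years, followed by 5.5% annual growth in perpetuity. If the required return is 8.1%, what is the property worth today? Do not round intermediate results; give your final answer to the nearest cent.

4569864.22

D_1 = 74082.80000
D_2 = 92084.92040
D_3 = 114461.55606
D_4 = 142275.71418
Terminal value at year 4: TV = D_4×(1+g_2)/(r−g_2) = 150100.87846/0.026 = 5773110.70996
P_0 = D_1/(1+r)^1 + D_2/(1+r)^2 + D_3/(1+r)^3 + D_4/(1+r)^4 + TV/(1+r)^4
    = 68531.72988 + 78801.97987 + 90611.34226 + 104190.47033 + 4227728.69987 = 4569864.22221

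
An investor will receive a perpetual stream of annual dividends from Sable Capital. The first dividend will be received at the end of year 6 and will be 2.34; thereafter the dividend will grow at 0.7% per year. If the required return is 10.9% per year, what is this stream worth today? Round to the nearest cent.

Value at end of year 5: C₁ / (r − g) = 2.34 / (0.109 − 0.007) = 22.9412
Discount to today: PV = 22.9412 / (1 + 0.109)^5 = 22.9412 / 1.677481 = 13.68

13.68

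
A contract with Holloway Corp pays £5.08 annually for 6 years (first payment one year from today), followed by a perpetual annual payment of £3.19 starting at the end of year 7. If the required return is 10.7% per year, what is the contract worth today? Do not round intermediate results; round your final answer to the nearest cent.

£37.88

PV of 6-year annuity: £5.08 × [1 − (1+0.107)^−6] / 0.107 = 21.67815
Perpetuity value at year 6: £3.19 / 0.107 = 29.81308
PV of perpetuity: 29.81308 / (1+0.107)^6 = 16.20023
Total PV = 21.67815 + 16.20023 = 37.87838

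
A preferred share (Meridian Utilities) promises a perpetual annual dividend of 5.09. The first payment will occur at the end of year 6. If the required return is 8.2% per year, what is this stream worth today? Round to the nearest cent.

Value at end of year 5: C / r = 5.09 / 0.082 = 62.0732
Discount to today: PV = 62.0732 / (1 + 0.082)^5 = 62.0732 / 1.482983 = 41.86

41.86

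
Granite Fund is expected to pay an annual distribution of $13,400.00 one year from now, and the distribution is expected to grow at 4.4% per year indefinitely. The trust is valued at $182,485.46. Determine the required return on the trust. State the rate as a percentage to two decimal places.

P = D₁/(r − g) ⇒ r = D₁/P + g = $13,400.0000/$182,485.46 + 0.044 = 0.073431 + 0.044 = 0.117431

11.74%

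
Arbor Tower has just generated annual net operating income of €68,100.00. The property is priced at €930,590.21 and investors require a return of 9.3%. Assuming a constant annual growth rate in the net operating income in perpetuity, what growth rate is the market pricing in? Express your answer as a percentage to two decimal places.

1.85%

P = D₀(1+g)/(r−g) ⇒ P(r−g) = D₀(1+g) ⇒ g(P+D₀) = P·r − D₀
g = (P·r − D₀)/(P + D₀) = (€930,590.21×0.093 − €68,100.00) / (€930,590.21 + €68,100.00) = 0.018469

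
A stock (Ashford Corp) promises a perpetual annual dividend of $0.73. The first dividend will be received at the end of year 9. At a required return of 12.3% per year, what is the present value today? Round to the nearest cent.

$2.35

Value at end of year 8: C / r = $0.73 / 0.123 = $5.9350
Discount to today: PV = $5.9350 / (1 + 0.123)^8 = $5.9350 / 2.529520 = $2.35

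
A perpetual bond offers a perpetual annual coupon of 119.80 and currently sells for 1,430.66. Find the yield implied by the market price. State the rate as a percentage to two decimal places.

8.37%

P = C/r ⇒ r = C/P = 119.80/1,430.66 = 0.083738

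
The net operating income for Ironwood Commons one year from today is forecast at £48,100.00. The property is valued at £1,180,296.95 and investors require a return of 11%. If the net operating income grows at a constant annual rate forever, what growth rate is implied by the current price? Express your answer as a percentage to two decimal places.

P = D₁/(r−g) ⇒ g = r − D₁/P = 0.11 − £48,100.00/£1,180,296.95 = 0.069248

6.92%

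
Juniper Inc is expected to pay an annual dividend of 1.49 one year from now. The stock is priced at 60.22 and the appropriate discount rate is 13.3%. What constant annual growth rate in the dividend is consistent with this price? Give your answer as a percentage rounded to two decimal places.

10.83%

P = D₁/(r−g) ⇒ g = r − D₁/P = 0.133 − 1.49/60.22 = 0.108257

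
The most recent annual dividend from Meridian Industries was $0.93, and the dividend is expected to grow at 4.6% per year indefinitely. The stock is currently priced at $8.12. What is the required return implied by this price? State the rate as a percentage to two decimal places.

16.58%

D₁ = $0.93 × 1.046 = $0.9728
P = D₁/(r − g) ⇒ r = D₁/P + g = $0.9728/$8.12 + 0.046 = 0.119800 + 0.046 = 0.165800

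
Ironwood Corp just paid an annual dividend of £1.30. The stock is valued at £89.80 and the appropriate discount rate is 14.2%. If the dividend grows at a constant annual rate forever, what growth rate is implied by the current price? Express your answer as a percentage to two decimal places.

P = D₀(1+g)/(r−g) ⇒ P(r−g) = D₀(1+g) ⇒ g(P+D₀) = P·r − D₀
g = (P·r − D₀)/(P + D₀) = (£89.80×0.142 − £1.30) / (£89.80 + £1.30) = 0.125704

12.57%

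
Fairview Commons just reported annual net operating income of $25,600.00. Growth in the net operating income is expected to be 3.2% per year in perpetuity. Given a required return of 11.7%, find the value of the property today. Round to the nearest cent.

D₁ = D₀ × (1 + g) = $25,600.00 × 1.032 = $26,419.2000
Growing perpetuity: P = D₁ / (r − g) = $26,419.2000 / (0.117 − 0.032) = $310,814.12

$310814.12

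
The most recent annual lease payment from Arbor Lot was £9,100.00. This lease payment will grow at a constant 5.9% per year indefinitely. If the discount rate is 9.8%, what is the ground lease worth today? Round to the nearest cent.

D₁ = D₀ × (1 + g) = £9,100.00 × 1.059 = £9,636.9000
Growing perpetuity: P = D₁ / (r − g) = £9,636.9000 / (0.098 − 0.059) = £247,100.00

£247100.00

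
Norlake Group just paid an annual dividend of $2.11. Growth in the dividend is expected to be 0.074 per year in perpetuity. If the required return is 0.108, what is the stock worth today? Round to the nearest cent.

$66.65

D₁ = D₀ × (1 + g) = $2.11 × 1.074 = $2.2661
Growing perpetuity: P = D₁ / (r − g) = $2.2661 / (0.108 − 0.074) = $66.65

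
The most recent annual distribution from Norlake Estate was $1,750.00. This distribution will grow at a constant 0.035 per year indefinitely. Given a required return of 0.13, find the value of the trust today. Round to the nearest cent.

D₁ = D₀ × (1 + g) = $1,750.00 × 1.035 = $1,811.2500
Growing perpetuity: P = D₁ / (r − g) = $1,811.2500 / (0.13 − 0.035) = $19,065.79

$19065.79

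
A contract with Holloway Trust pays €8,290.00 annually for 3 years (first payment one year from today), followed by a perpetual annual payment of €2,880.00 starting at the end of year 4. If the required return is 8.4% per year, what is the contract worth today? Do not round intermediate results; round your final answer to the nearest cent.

PV of 3-year annuity: €8,290.00 × [1 − (1+0.084)^−3] / 0.084 = 21210.87121
Perpetuity value at year 3: €2,880.00 / 0.084 = 34285.71429
PV of perpetuity: 34285.71429 / (1+0.084)^3 = 26916.91946
Total PV = 21210.87121 + 26916.91946 = 48127.79067

€48127.79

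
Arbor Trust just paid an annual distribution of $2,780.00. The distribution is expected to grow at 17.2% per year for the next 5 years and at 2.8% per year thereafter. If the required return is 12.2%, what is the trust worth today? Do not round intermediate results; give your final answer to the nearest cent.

D_1 = 3258.16000
D_2 = 3818.56352
D_3 = 4475.35645
D_4 = 5245.11775
D_5 = 6147.27801
Terminal value at year 5: TV = D_5×(1+g_2)/(r−g_2) = 6319.40179/0.094 = 67227.67864
P_0 = D_1/(1+r)^1 + D_2/(1+r)^2 + D_3/(1+r)^3 + D_4/(1+r)^4 + D_5/(1+r)^5 + TV/(1+r)^5
    = 2903.88592 + 3033.29260 + 3168.46607 + 3309.66331 + 3457.15276 + 37808.01101 = 53680.47166

$53680.47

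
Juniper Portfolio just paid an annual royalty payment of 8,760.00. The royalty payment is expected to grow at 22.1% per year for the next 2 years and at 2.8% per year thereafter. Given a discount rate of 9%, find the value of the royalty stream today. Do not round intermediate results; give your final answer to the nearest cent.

D_1 = 10695.96000
D_2 = 13059.76716
Terminal value at year 2: TV = D_2×(1+g_2)/(r−g_2) = 13425.44064/0.062 = 216539.36517
P_0 = D_1/(1+r)^1 + D_2/(1+r)^2 + TV/(1+r)^2
    = 9812.80734 + 10992.14474 + 182256.85142 = 203061.80349

203061.80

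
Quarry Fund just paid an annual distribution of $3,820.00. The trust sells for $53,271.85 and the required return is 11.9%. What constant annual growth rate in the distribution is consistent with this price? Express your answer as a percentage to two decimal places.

4.41%

P = D₀(1+g)/(r−g) ⇒ P(r−g) = D₀(1+g) ⇒ g(P+D₀) = P·r − D₀
g = (P·r − D₀)/(P + D₀) = ($53,271.85×0.119 − $3,820.00) / ($53,271.85 + $3,820.00) = 0.044128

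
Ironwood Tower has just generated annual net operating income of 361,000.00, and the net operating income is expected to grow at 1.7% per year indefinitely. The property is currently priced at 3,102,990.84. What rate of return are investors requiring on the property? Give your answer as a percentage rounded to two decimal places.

D₁ = 361,000.00 × 1.017 = 367,137.0000
P = D₁/(r − g) ⇒ r = D₁/P + g = 367,137.0000/3,102,990.84 + 0.017 = 0.118317 + 0.017 = 0.135317

13.53%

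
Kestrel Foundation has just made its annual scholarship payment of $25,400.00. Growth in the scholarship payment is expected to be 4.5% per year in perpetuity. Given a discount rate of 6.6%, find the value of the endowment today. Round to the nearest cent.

$1263952.38

D₁ = D₀ × (1 + g) = $25,400.00 × 1.045 = $26,543.0000
Growing perpetuity: P = D₁ / (r − g) = $26,543.0000 / (0.066 − 0.045) = $1,263,952.38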